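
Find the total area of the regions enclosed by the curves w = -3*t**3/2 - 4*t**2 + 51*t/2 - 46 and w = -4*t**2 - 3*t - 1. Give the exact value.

Set the curves equal: -3*t**3/2 - 4*t**2 + 51*t/2 - 46 = -4*t**2 - 3*t - 1, so -3*t**3/2 + 57*t/2 - 45 = 0, which factors as -3*(t - 3)*(t - 2)*(t + 5)/2 = 0. The curves meet at t = -5, 2, 3.
On [-5, 2], w = -4*t**2 - 3*t - 1 is on top; that piece has area ∫[-5,2] (-(-3*t**3/2 + 57*t/2 - 45)) dt = 3087/8.
On [2, 3], w = -3*t**3/2 - 4*t**2 + 51*t/2 - 46 is on top; that piece has area ∫[2,3] (-3*t**3/2 + 57*t/2 - 45) dt = 15/8.
Total enclosed area = 3087/8 + 15/8 = 1551/4.

1551/4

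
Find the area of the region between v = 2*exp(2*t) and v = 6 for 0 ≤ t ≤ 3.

The difference (2*exp(2*t)) - (6) = 2*exp(2*t) - 6 changes sign at t = log(3)/2 inside [0, 3], so split the integral there.
∫[0,log(3)/2] (2*exp(2*t) - 6) dt = 2 - log(27); the area of that piece is -2 + log(27).
∫[log(3)/2,3] (2*exp(2*t) - 6) dt = -21 + 3*log(3) + exp(6).
Total area = (-2 + log(27)) + (-21 + 3*log(3) + exp(6)) = -23 + 6*log(3) + exp(6).

-23 + 6*log(3) + exp(6)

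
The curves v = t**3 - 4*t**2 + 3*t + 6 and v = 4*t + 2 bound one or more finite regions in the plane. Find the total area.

253/12

Set the curves equal: t**3 - 4*t**2 + 3*t + 6 = 4*t + 2, so t**3 - 4*t**2 - t + 4 = 0, which factors as (t - 4)*(t - 1)*(t + 1) = 0. The curves meet at t = -1, 1, 4.
On [-1, 1], v = t**3 - 4*t**2 + 3*t + 6 is on top; that piece has area ∫[-1,1] (t**3 - 4*t**2 - t + 4) dt = 16/3.
On [1, 4], v = 4*t + 2 is on top; that piece has area ∫[1,4] (-(t**3 - 4*t**2 - t + 4)) dt = 63/4.
Total enclosed area = 16/3 + 63/4 = 253/12.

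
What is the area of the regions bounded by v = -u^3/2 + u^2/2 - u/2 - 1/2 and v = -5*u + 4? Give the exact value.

Set the curves equal: -u^3/2 + u^2/2 - u/2 - 1/2 = -5*u + 4, so -u^3/2 + u^2/2 + 9*u/2 - 9/2 = 0, which factors as -(u - 3)*(u - 1)*(u + 3)/2 = 0. The curves meet at u = -3, 1, 3.
On [-3, 1], v = -5*u + 4 is on top; that piece has area ∫[-3,1] (-(-u^3/2 + u^2/2 + 9*u/2 - 9/2)) du = 64/3.
On [1, 3], v = -u^3/2 + u^2/2 - u/2 - 1/2 is on top; that piece has area ∫[1,3] (-u^3/2 + u^2/2 + 9*u/2 - 9/2) du = 10/3.
Total enclosed area = 64/3 + 10/3 = 74/3.

74/3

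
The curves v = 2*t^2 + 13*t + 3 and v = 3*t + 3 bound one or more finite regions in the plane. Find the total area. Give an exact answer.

125/3

Set the curves equal: 2*t^2 + 13*t + 3 = 3*t + 3, so 2*t^2 + 10*t = 0, which factors as 2*t*(t + 5) = 0. The curves meet at t = -5, 0.
On [-5, 0], v = 3*t + 3 is on top; that piece has area ∫[-5,0] (-(2*t^2 + 10*t)) dt = 125/3.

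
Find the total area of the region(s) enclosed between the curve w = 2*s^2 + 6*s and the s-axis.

9

The curve meets the s-axis where 2*s^2 + 6*s = 0, i.e. 2*s*(s + 3) = 0, at s = -3, 0.
On [-3, 0] the curve lies below the axis; ∫[-3,0] (2*s^2 + 6*s) ds = -9, giving area 9.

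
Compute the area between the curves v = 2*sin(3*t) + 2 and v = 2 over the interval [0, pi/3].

On [0, pi/3], (2*sin(3*t) + 2) - (2) = 2*sin(3*t) is ≥ 0 throughout, so the area is a single integral of |2*sin(3*t)|.
∫[0,pi/3] (2*sin(3*t)) dt = 4/3.

4/3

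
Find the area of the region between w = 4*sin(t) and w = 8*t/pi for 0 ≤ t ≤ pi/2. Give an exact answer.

On [0, pi/2], (4*sin(t)) - (8*t/pi) = -8*t/pi + 4*sin(t) is ≥ 0 throughout, so the area is a single integral of |-8*t/pi + 4*sin(t)|.
∫[0,pi/2] (-8*t/pi + 4*sin(t)) dt = 4 - pi.

4 - pi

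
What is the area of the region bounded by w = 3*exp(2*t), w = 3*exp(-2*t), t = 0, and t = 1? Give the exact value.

On [0, 1], (3*exp(2*t)) - (3*exp(-2*t)) = 3*exp(2*t) - 3*exp(-2*t) is ≥ 0 throughout, so the area is a single integral of |3*exp(2*t) - 3*exp(-2*t)|.
∫[0,1] (3*exp(2*t) - 3*exp(-2*t)) dt = -3 + 3*exp(-2)/2 + 3*exp(2)/2.

-3 + 3*exp(-2)/2 + 3*exp(2)/2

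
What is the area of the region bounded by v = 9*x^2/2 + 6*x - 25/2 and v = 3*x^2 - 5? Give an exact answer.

54

Set the curves equal: 9*x^2/2 + 6*x - 25/2 = 3*x^2 - 5, so 3*x^2/2 + 6*x - 15/2 = 0, which factors as 3*(x - 1)*(x + 5)/2 = 0. The curves meet at x = -5, 1.
On [-5, 1], v = 3*x^2 - 5 is on top; that piece has area ∫[-5,1] (-(3*x^2/2 + 6*x - 15/2)) dx = 54.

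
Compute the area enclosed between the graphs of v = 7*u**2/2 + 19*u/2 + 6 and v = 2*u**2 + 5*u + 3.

Set the curves equal: 7*u**2/2 + 19*u/2 + 6 = 2*u**2 + 5*u + 3, so 3*u**2/2 + 9*u/2 + 3 = 0, which factors as 3*(u + 1)*(u + 2)/2 = 0. The curves meet at u = -2, -1.
On [-2, -1], v = 2*u**2 + 5*u + 3 is on top; that piece has area ∫[-2,-1] (-(3*u**2/2 + 9*u/2 + 3)) du = 1/4.

1/4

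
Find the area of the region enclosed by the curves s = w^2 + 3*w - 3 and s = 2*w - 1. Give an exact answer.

9/2

Both boundary curves give s as a function of w, so integrate with respect to w. Setting them equal: w^2 + w - 2 = 0, i.e. (w - 1)*(w + 2) = 0, so they meet at w = -2, 1.
For w in [-2, 1], s = w^2 + 3*w - 3 is on the left; area = ∫[-2,1] (-(w^2 + w - 2)) dw = 9/2.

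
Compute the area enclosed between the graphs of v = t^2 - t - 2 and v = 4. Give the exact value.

Set the curves equal: t^2 - t - 2 = 4, so t^2 - t - 6 = 0, which factors as (t - 3)*(t + 2) = 0. The curves meet at t = -2, 3.
On [-2, 3], v = 4 is on top; that piece has area ∫[-2,3] (-(t^2 - t - 6)) dt = 125/6.

125/6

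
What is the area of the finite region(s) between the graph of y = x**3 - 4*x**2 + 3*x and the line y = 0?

37/12

The curve meets the x-axis where x**3 - 4*x**2 + 3*x = 0, i.e. x*(x - 3)*(x - 1) = 0, at x = 0, 1, 3.
On [0, 1] the curve lies above the axis; ∫[0,1] (x**3 - 4*x**2 + 3*x) dx = 5/12, giving area 5/12.
On [1, 3] the curve lies below the axis; ∫[1,3] (x**3 - 4*x**2 + 3*x) dx = -8/3, giving area 8/3.
Total area = 5/12 + 8/3 = 37/12.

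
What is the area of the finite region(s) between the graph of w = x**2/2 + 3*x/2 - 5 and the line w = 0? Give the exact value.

343/12

The curve meets the x-axis where x**2/2 + 3*x/2 - 5 = 0, i.e. (x - 2)*(x + 5)/2 = 0, at x = -5, 2.
On [-5, 2] the curve lies below the axis; ∫[-5,2] (x**2/2 + 3*x/2 - 5) dx = -343/12, giving area 343/12.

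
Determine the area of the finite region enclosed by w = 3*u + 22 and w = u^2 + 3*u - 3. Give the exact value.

Set the curves equal: 3*u + 22 = u^2 + 3*u - 3, so -u^2 + 25 = 0, which factors as -(u - 5)*(u + 5) = 0. The curves meet at u = -5, 5.
On [-5, 5], w = 3*u + 22 is on top; that piece has area ∫[-5,5] (-u^2 + 25) du = 500/3.

500/3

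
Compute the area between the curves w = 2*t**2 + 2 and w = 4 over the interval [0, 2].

4

The difference (2*t**2 + 2) - (4) = 2*t**2 - 2 changes sign at t = 1 inside [0, 2], so split the integral there.
∫[0,1] (2*t**2 - 2) dt = -4/3; the area of that piece is 4/3.
∫[1,2] (2*t**2 - 2) dt = 8/3.
Total area = 4/3 + 8/3 = 4.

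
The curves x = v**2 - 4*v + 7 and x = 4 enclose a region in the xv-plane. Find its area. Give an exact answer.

4/3

Both boundary curves give x as a function of v, so integrate with respect to v. Setting them equal: v**2 - 4*v + 3 = 0, i.e. (v - 3)*(v - 1) = 0, so they meet at v = 1, 3.
For v in [1, 3], x = v**2 - 4*v + 7 is on the left; area = ∫[1,3] (-(v**2 - 4*v + 3)) dv = 4/3.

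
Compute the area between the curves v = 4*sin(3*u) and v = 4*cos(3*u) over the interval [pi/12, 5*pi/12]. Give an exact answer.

On [pi/12, 5*pi/12], (4*sin(3*u)) - (4*cos(3*u)) = 4*sin(3*u) - 4*cos(3*u) is ≥ 0 throughout, so the area is a single integral of |4*sin(3*u) - 4*cos(3*u)|.
∫[pi/12,5*pi/12] (4*sin(3*u) - 4*cos(3*u)) du = 8*sqrt(2)/3.

8*sqrt(2)/3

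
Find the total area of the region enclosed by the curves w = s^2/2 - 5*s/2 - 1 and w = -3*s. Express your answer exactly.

9/4

Set the curves equal: s^2/2 - 5*s/2 - 1 = -3*s, so s^2/2 + s/2 - 1 = 0, which factors as (s - 1)*(s + 2)/2 = 0. The curves meet at s = -2, 1.
On [-2, 1], w = -3*s is on top; that piece has area ∫[-2,1] (-(s^2/2 + s/2 - 1)) ds = 9/4.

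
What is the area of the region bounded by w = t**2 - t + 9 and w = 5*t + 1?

Set the curves equal: t**2 - t + 9 = 5*t + 1, so t**2 - 6*t + 8 = 0, which factors as (t - 4)*(t - 2) = 0. The curves meet at t = 2, 4.
On [2, 4], w = 5*t + 1 is on top; that piece has area ∫[2,4] (-(t**2 - 6*t + 8)) dt = 4/3.

4/3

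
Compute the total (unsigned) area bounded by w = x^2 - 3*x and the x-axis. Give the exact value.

The curve meets the x-axis where x^2 - 3*x = 0, i.e. x*(x - 3) = 0, at x = 0, 3.
On [0, 3] the curve lies below the axis; ∫[0,3] (x^2 - 3*x) dx = -9/2, giving area 9/2.

9/2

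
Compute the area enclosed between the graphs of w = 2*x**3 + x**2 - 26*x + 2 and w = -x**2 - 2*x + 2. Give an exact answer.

Set the curves equal: 2*x**3 + x**2 - 26*x + 2 = -x**2 - 2*x + 2, so 2*x**3 + 2*x**2 - 24*x = 0, which factors as 2*x*(x - 3)*(x + 4) = 0. The curves meet at x = -4, 0, 3.
On [-4, 0], w = 2*x**3 + x**2 - 26*x + 2 is on top; that piece has area ∫[-4,0] (2*x**3 + 2*x**2 - 24*x) dx = 320/3.
On [0, 3], w = -x**2 - 2*x + 2 is on top; that piece has area ∫[0,3] (-(2*x**3 + 2*x**2 - 24*x)) dx = 99/2.
Total enclosed area = 320/3 + 99/2 = 937/6.

937/6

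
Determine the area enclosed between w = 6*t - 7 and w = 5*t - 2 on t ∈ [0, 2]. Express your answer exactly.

On [0, 2], (6*t - 7) - (5*t - 2) = t - 5 is ≤ 0 throughout, so the area is a single integral of |t - 5|.
∫[0,2] (t - 5) dt = -8; the area of that piece is 8.

8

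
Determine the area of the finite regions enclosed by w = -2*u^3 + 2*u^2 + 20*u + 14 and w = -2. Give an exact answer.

443/3

Set the curves equal: -2*u^3 + 2*u^2 + 20*u + 14 = -2, so -2*u^3 + 2*u^2 + 20*u + 16 = 0, which factors as -2*(u - 4)*(u + 1)*(u + 2) = 0. The curves meet at u = -2, -1, 4.
On [-2, -1], w = -2 is on top; that piece has area ∫[-2,-1] (-(-2*u^3 + 2*u^2 + 20*u + 16)) du = 11/6.
On [-1, 4], w = -2*u^3 + 2*u^2 + 20*u + 14 is on top; that piece has area ∫[-1,4] (-2*u^3 + 2*u^2 + 20*u + 16) du = 875/6.
Total enclosed area = 11/6 + 875/6 = 443/3.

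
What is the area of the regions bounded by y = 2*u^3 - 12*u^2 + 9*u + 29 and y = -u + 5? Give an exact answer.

131/2

Set the curves equal: 2*u^3 - 12*u^2 + 9*u + 29 = -u + 5, so 2*u^3 - 12*u^2 + 10*u + 24 = 0, which factors as 2*(u - 4)*(u - 3)*(u + 1) = 0. The curves meet at u = -1, 3, 4.
On [-1, 3], y = 2*u^3 - 12*u^2 + 9*u + 29 is on top; that piece has area ∫[-1,3] (2*u^3 - 12*u^2 + 10*u + 24) du = 64.
On [3, 4], y = -u + 5 is on top; that piece has area ∫[3,4] (-(2*u^3 - 12*u^2 + 10*u + 24)) du = 3/2.
Total enclosed area = 64 + 3/2 = 131/2.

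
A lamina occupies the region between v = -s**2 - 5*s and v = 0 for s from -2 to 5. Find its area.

The difference (-s**2 - 5*s) - (0) = -s**2 - 5*s changes sign at s = 0 inside [-2, 5], so split the integral there.
∫[-2,0] (-s**2 - 5*s) ds = 22/3.
∫[0,5] (-s**2 - 5*s) ds = -625/6; the area of that piece is 625/6.
Total area = 22/3 + 625/6 = 223/2.

223/2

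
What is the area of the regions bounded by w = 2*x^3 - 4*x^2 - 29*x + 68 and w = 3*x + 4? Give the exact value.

Set the curves equal: 2*x^3 - 4*x^2 - 29*x + 68 = 3*x + 4, so 2*x^3 - 4*x^2 - 32*x + 64 = 0, which factors as 2*(x - 4)*(x - 2)*(x + 4) = 0. The curves meet at x = -4, 2, 4.
On [-4, 2], w = 2*x^3 - 4*x^2 - 29*x + 68 is on top; that piece has area ∫[-4,2] (2*x^3 - 4*x^2 - 32*x + 64) dx = 360.
On [2, 4], w = 3*x + 4 is on top; that piece has area ∫[2,4] (-(2*x^3 - 4*x^2 - 32*x + 64)) dx = 56/3.
Total enclosed area = 360 + 56/3 = 1136/3.

1136/3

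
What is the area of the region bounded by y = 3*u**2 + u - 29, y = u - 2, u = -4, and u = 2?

The difference (3*u**2 + u - 29) - (u - 2) = 3*u**2 - 27 changes sign at u = -3 inside [-4, 2], so split the integral there.
∫[-4,-3] (3*u**2 - 27) du = 10.
∫[-3,2] (3*u**2 - 27) du = -100; the area of that piece is 100.
Total area = 10 + 100 = 110.

110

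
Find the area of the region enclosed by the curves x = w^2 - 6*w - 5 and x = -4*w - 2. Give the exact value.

32/3

Both boundary curves give x as a function of w, so integrate with respect to w. Setting them equal: w^2 - 2*w - 3 = 0, i.e. (w - 3)*(w + 1) = 0, so they meet at w = -1, 3.
For w in [-1, 3], x = w^2 - 6*w - 5 is on the left; area = ∫[-1,3] (-(w^2 - 2*w - 3)) dw = 32/3.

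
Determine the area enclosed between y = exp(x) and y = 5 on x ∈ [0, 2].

The difference (exp(x)) - (5) = exp(x) - 5 changes sign at x = log(5) inside [0, 2], so split the integral there.
∫[0,log(5)] (exp(x) - 5) dx = 4 - log(3125); the area of that piece is -4 + log(3125).
∫[log(5),2] (exp(x) - 5) dx = -15 + exp(2) + 5*log(5).
Total area = (-4 + log(3125)) + (-15 + exp(2) + 5*log(5)) = -19 + exp(2) + 10*log(5).

-19 + exp(2) + 10*log(5)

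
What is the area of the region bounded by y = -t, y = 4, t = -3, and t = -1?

On [-3, -1], (-t) - (4) = -t - 4 is ≤ 0 throughout, so the area is a single integral of |-t - 4|.
∫[-3,-1] (-t - 4) dt = -4; the area of that piece is 4.

4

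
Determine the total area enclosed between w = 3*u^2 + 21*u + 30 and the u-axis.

27/2

The curve meets the u-axis where 3*u^2 + 21*u + 30 = 0, i.e. 3*(u + 2)*(u + 5) = 0, at u = -5, -2.
On [-5, -2] the curve lies below the axis; ∫[-5,-2] (3*u^2 + 21*u + 30) du = -27/2, giving area 27/2.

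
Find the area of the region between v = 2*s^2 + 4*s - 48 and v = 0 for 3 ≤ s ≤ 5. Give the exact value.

The difference (2*s^2 + 4*s - 48) - (0) = 2*s^2 + 4*s - 48 changes sign at s = 4 inside [3, 5], so split the integral there.
∫[3,4] (2*s^2 + 4*s - 48) ds = -28/3; the area of that piece is 28/3.
∫[4,5] (2*s^2 + 4*s - 48) ds = 32/3.
Total area = 28/3 + 32/3 = 20.

20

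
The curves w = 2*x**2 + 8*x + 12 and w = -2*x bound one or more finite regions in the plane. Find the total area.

Set the curves equal: 2*x**2 + 8*x + 12 = -2*x, so 2*x**2 + 10*x + 12 = 0, which factors as 2*(x + 2)*(x + 3) = 0. The curves meet at x = -3, -2.
On [-3, -2], w = -2*x is on top; that piece has area ∫[-3,-2] (-(2*x**2 + 10*x + 12)) dx = 1/3.

1/3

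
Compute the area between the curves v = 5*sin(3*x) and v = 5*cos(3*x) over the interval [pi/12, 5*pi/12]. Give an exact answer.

10*sqrt(2)/3

On [pi/12, 5*pi/12], (5*sin(3*x)) - (5*cos(3*x)) = 5*sin(3*x) - 5*cos(3*x) is ≥ 0 throughout, so the area is a single integral of |5*sin(3*x) - 5*cos(3*x)|.
∫[pi/12,5*pi/12] (5*sin(3*x) - 5*cos(3*x)) dx = 10*sqrt(2)/3.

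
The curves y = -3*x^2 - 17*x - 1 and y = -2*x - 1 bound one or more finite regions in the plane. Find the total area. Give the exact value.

125/2

Set the curves equal: -3*x^2 - 17*x - 1 = -2*x - 1, so -3*x^2 - 15*x = 0, which factors as -3*x*(x + 5) = 0. The curves meet at x = -5, 0.
On [-5, 0], y = -3*x^2 - 17*x - 1 is on top; that piece has area ∫[-5,0] (-3*x^2 - 15*x) dx = 125/2.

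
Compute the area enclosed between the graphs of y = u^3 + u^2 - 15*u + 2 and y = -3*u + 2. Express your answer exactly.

937/12

Set the curves equal: u^3 + u^2 - 15*u + 2 = -3*u + 2, so u^3 + u^2 - 12*u = 0, which factors as u*(u - 3)*(u + 4) = 0. The curves meet at u = -4, 0, 3.
On [-4, 0], y = u^3 + u^2 - 15*u + 2 is on top; that piece has area ∫[-4,0] (u^3 + u^2 - 12*u) du = 160/3.
On [0, 3], y = -3*u + 2 is on top; that piece has area ∫[0,3] (-(u^3 + u^2 - 12*u)) du = 99/4.
Total enclosed area = 160/3 + 99/4 = 937/12.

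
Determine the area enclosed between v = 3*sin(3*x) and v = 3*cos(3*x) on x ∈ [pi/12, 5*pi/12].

On [pi/12, 5*pi/12], (3*sin(3*x)) - (3*cos(3*x)) = 3*sin(3*x) - 3*cos(3*x) is ≥ 0 throughout, so the area is a single integral of |3*sin(3*x) - 3*cos(3*x)|.
∫[pi/12,5*pi/12] (3*sin(3*x) - 3*cos(3*x)) dx = 2*sqrt(2).

2*sqrt(2)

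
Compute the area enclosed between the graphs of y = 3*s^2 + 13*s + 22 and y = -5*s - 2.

4

Set the curves equal: 3*s^2 + 13*s + 22 = -5*s - 2, so 3*s^2 + 18*s + 24 = 0, which factors as 3*(s + 2)*(s + 4) = 0. The curves meet at s = -4, -2.
On [-4, -2], y = -5*s - 2 is on top; that piece has area ∫[-4,-2] (-(3*s^2 + 18*s + 24)) ds = 4.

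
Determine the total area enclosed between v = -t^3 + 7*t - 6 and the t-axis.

131/4

The curve meets the t-axis where -t^3 + 7*t - 6 = 0, i.e. -(t - 2)*(t - 1)*(t + 3) = 0, at t = -3, 1, 2.
On [-3, 1] the curve lies below the axis; ∫[-3,1] (-t^3 + 7*t - 6) dt = -32, giving area 32.
On [1, 2] the curve lies above the axis; ∫[1,2] (-t^3 + 7*t - 6) dt = 3/4, giving area 3/4.
Total area = 32 + 3/4 = 131/4.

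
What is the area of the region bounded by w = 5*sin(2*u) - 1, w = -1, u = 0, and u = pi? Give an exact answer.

10

The difference (5*sin(2*u) - 1) - (-1) = 5*sin(2*u) changes sign at u = pi/2 inside [0, pi], so split the integral there.
∫[0,pi/2] (5*sin(2*u)) du = 5.
∫[pi/2,pi] (5*sin(2*u)) du = -5; the area of that piece is 5.
Total area = 5 + 5 = 10.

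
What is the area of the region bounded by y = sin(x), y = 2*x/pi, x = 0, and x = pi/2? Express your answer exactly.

On [0, pi/2], (sin(x)) - (2*x/pi) = -2*x/pi + sin(x) is ≥ 0 throughout, so the area is a single integral of |-2*x/pi + sin(x)|.
∫[0,pi/2] (-2*x/pi + sin(x)) dx = 1 - pi/4.

1 - pi/4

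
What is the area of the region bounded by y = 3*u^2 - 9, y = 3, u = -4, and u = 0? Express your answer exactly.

48

The difference (3*u^2 - 9) - (3) = 3*u^2 - 12 changes sign at u = -2 inside [-4, 0], so split the integral there.
∫[-4,-2] (3*u^2 - 12) du = 32.
∫[-2,0] (3*u^2 - 12) du = -16; the area of that piece is 16.
Total area = 32 + 16 = 48.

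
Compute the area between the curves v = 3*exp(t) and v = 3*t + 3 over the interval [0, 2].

-15 + 3*exp(2)

On [0, 2], (3*exp(t)) - (3*t + 3) = -3*t + 3*exp(t) - 3 is ≥ 0 throughout, so the area is a single integral of |-3*t + 3*exp(t) - 3|.
∫[0,2] (-3*t + 3*exp(t) - 3) dt = -15 + 3*exp(2).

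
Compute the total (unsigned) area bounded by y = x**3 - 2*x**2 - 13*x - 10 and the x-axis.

1741/12

The curve meets the x-axis where x**3 - 2*x**2 - 13*x - 10 = 0, i.e. (x - 5)*(x + 1)*(x + 2) = 0, at x = -2, -1, 5.
On [-2, -1] the curve lies above the axis; ∫[-2,-1] (x**3 - 2*x**2 - 13*x - 10) dx = 13/12, giving area 13/12.
On [-1, 5] the curve lies below the axis; ∫[-1,5] (x**3 - 2*x**2 - 13*x - 10) dx = -144, giving area 144.
Total area = 13/12 + 144 = 1741/12.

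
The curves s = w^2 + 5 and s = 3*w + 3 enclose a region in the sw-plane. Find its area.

Both boundary curves give s as a function of w, so integrate with respect to w. Setting them equal: w^2 - 3*w + 2 = 0, i.e. (w - 2)*(w - 1) = 0, so they meet at w = 1, 2.
For w in [1, 2], s = w^2 + 5 is on the left; area = ∫[1,2] (-(w^2 - 3*w + 2)) dw = 1/6.

1/6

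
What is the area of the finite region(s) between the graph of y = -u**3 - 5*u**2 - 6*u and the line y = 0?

37/12

The curve meets the u-axis where -u**3 - 5*u**2 - 6*u = 0, i.e. -u*(u + 2)*(u + 3) = 0, at u = -3, -2, 0.
On [-3, -2] the curve lies below the axis; ∫[-3,-2] (-u**3 - 5*u**2 - 6*u) du = -5/12, giving area 5/12.
On [-2, 0] the curve lies above the axis; ∫[-2,0] (-u**3 - 5*u**2 - 6*u) du = 8/3, giving area 8/3.
Total area = 5/12 + 8/3 = 37/12.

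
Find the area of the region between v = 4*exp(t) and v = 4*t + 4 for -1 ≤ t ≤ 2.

-18 - 4*exp(-1) + 4*exp(2)

On [-1, 2], (4*exp(t)) - (4*t + 4) = -4*t + 4*exp(t) - 4 is ≥ 0 throughout, so the area is a single integral of |-4*t + 4*exp(t) - 4|.
∫[-1,2] (-4*t + 4*exp(t) - 4) dt = -18 - 4*exp(-1) + 4*exp(2).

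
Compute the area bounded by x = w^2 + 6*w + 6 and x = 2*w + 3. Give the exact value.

4/3

Both boundary curves give x as a function of w, so integrate with respect to w. Setting them equal: w^2 + 4*w + 3 = 0, i.e. (w + 1)*(w + 3) = 0, so they meet at w = -3, -1.
For w in [-3, -1], x = w^2 + 6*w + 6 is on the left; area = ∫[-3,-1] (-(w^2 + 4*w + 3)) dw = 4/3.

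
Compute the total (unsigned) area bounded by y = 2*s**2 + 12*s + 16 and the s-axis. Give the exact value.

8/3

The curve meets the s-axis where 2*s**2 + 12*s + 16 = 0, i.e. 2*(s + 2)*(s + 4) = 0, at s = -4, -2.
On [-4, -2] the curve lies below the axis; ∫[-4,-2] (2*s**2 + 12*s + 16) ds = -8/3, giving area 8/3.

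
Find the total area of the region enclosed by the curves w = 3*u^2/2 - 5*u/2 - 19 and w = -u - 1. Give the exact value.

343/4

Set the curves equal: 3*u^2/2 - 5*u/2 - 19 = -u - 1, so 3*u^2/2 - 3*u/2 - 18 = 0, which factors as 3*(u - 4)*(u + 3)/2 = 0. The curves meet at u = -3, 4.
On [-3, 4], w = -u - 1 is on top; that piece has area ∫[-3,4] (-(3*u^2/2 - 3*u/2 - 18)) du = 343/4.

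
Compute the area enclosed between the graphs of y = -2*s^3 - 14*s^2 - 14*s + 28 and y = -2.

296/3

Set the curves equal: -2*s^3 - 14*s^2 - 14*s + 28 = -2, so -2*s^3 - 14*s^2 - 14*s + 30 = 0, which factors as -2*(s - 1)*(s + 3)*(s + 5) = 0. The curves meet at s = -5, -3, 1.
On [-5, -3], y = -2 is on top; that piece has area ∫[-5,-3] (-(-2*s^3 - 14*s^2 - 14*s + 30)) ds = 40/3.
On [-3, 1], y = -2*s^3 - 14*s^2 - 14*s + 28 is on top; that piece has area ∫[-3,1] (-2*s^3 - 14*s^2 - 14*s + 30) ds = 256/3.
Total enclosed area = 40/3 + 256/3 = 296/3.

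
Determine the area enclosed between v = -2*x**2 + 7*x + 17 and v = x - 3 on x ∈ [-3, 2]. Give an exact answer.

The difference (-2*x**2 + 7*x + 17) - (x - 3) = -2*x**2 + 6*x + 20 changes sign at x = -2 inside [-3, 2], so split the integral there.
∫[-3,-2] (-2*x**2 + 6*x + 20) dx = -23/3; the area of that piece is 23/3.
∫[-2,2] (-2*x**2 + 6*x + 20) dx = 208/3.
Total area = 23/3 + 208/3 = 77.

77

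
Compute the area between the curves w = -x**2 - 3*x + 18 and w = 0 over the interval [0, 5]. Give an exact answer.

The difference (-x**2 - 3*x + 18) - (0) = -x**2 - 3*x + 18 changes sign at x = 3 inside [0, 5], so split the integral there.
∫[0,3] (-x**2 - 3*x + 18) dx = 63/2.
∫[3,5] (-x**2 - 3*x + 18) dx = -62/3; the area of that piece is 62/3.
Total area = 63/2 + 62/3 = 313/6.

313/6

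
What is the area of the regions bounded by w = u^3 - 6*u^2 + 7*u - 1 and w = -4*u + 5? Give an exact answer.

Set the curves equal: u^3 - 6*u^2 + 7*u - 1 = -4*u + 5, so u^3 - 6*u^2 + 11*u - 6 = 0, which factors as (u - 3)*(u - 2)*(u - 1) = 0. The curves meet at u = 1, 2, 3.
On [1, 2], w = u^3 - 6*u^2 + 7*u - 1 is on top; that piece has area ∫[1,2] (u^3 - 6*u^2 + 11*u - 6) du = 1/4.
On [2, 3], w = -4*u + 5 is on top; that piece has area ∫[2,3] (-(u^3 - 6*u^2 + 11*u - 6)) du = 1/4.
Total enclosed area = 1/4 + 1/4 = 1/2.

1/2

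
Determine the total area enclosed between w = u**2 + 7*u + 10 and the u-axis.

The curve meets the u-axis where u**2 + 7*u + 10 = 0, i.e. (u + 2)*(u + 5) = 0, at u = -5, -2.
On [-5, -2] the curve lies below the axis; ∫[-5,-2] (u**2 + 7*u + 10) du = -9/2, giving area 9/2.

9/2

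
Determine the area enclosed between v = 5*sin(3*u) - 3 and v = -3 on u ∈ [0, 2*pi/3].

20/3

The difference (5*sin(3*u) - 3) - (-3) = 5*sin(3*u) changes sign at u = pi/3 inside [0, 2*pi/3], so split the integral there.
∫[0,pi/3] (5*sin(3*u)) du = 10/3.
∫[pi/3,2*pi/3] (5*sin(3*u)) du = -10/3; the area of that piece is 10/3.
Total area = 10/3 + 10/3 = 20/3.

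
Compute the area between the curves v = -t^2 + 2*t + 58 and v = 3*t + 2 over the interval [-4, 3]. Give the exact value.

2191/6

On [-4, 3], (-t^2 + 2*t + 58) - (3*t + 2) = -t^2 - t + 56 is ≥ 0 throughout, so the area is a single integral of |-t^2 - t + 56|.
∫[-4,3] (-t^2 - t + 56) dt = 2191/6.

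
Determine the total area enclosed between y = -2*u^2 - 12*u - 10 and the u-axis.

64/3

The curve meets the u-axis where -2*u^2 - 12*u - 10 = 0, i.e. -2*(u + 1)*(u + 5) = 0, at u = -5, -1.
On [-5, -1] the curve lies above the axis; ∫[-5,-1] (-2*u^2 - 12*u - 10) du = 64/3, giving area 64/3.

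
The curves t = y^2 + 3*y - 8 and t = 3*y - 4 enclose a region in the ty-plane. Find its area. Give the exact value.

Both boundary curves give t as a function of y, so integrate with respect to y. Setting them equal: y^2 - 4 = 0, i.e. (y - 2)*(y + 2) = 0, so they meet at y = -2, 2.
For y in [-2, 2], t = y^2 + 3*y - 8 is on the left; area = ∫[-2,2] (-(y^2 - 4)) dy = 32/3.

32/3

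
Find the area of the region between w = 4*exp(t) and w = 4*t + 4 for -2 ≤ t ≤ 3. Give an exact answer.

On [-2, 3], (4*exp(t)) - (4*t + 4) = -4*t + 4*exp(t) - 4 is ≥ 0 throughout, so the area is a single integral of |-4*t + 4*exp(t) - 4|.
∫[-2,3] (-4*t + 4*exp(t) - 4) dt = -30 - 4*exp(-2) + 4*exp(3).

-30 - 4*exp(-2) + 4*exp(3)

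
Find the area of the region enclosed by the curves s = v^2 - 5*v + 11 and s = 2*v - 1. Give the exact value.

Both boundary curves give s as a function of v, so integrate with respect to v. Setting them equal: v^2 - 7*v + 12 = 0, i.e. (v - 4)*(v - 3) = 0, so they meet at v = 3, 4.
For v in [3, 4], s = v^2 - 5*v + 11 is on the left; area = ∫[3,4] (-(v^2 - 7*v + 12)) dv = 1/6.

1/6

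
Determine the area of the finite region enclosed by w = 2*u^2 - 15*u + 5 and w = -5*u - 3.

9

Set the curves equal: 2*u^2 - 15*u + 5 = -5*u - 3, so 2*u^2 - 10*u + 8 = 0, which factors as 2*(u - 4)*(u - 1) = 0. The curves meet at u = 1, 4.
On [1, 4], w = -5*u - 3 is on top; that piece has area ∫[1,4] (-(2*u^2 - 10*u + 8)) du = 9.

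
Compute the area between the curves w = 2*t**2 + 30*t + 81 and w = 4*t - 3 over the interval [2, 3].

485/3

On [2, 3], (2*t**2 + 30*t + 81) - (4*t - 3) = 2*t**2 + 26*t + 84 is ≥ 0 throughout, so the area is a single integral of |2*t**2 + 26*t + 84|.
∫[2,3] (2*t**2 + 26*t + 84) dt = 485/3.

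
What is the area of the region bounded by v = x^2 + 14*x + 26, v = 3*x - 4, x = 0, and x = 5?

1975/6

On [0, 5], (x^2 + 14*x + 26) - (3*x - 4) = x^2 + 11*x + 30 is ≥ 0 throughout, so the area is a single integral of |x^2 + 11*x + 30|.
∫[0,5] (x^2 + 11*x + 30) dx = 1975/6.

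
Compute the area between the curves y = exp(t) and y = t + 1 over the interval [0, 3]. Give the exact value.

-17/2 + exp(3)

On [0, 3], (exp(t)) - (t + 1) = -t + exp(t) - 1 is ≥ 0 throughout, so the area is a single integral of |-t + exp(t) - 1|.
∫[0,3] (-t + exp(t) - 1) dt = -17/2 + exp(3).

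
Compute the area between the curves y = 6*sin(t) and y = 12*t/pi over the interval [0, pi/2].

On [0, pi/2], (6*sin(t)) - (12*t/pi) = -12*t/pi + 6*sin(t) is ≥ 0 throughout, so the area is a single integral of |-12*t/pi + 6*sin(t)|.
∫[0,pi/2] (-12*t/pi + 6*sin(t)) dt = 6 - 3*pi/2.

6 - 3*pi/2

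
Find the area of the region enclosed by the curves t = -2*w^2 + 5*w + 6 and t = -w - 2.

Both boundary curves give t as a function of w, so integrate with respect to w. Setting them equal: -2*w^2 + 6*w + 8 = 0, i.e. -2*(w - 4)*(w + 1) = 0, so they meet at w = -1, 4.
For w in [-1, 4], t = -2*w^2 + 5*w + 6 is on the right; area = ∫[-1,4] (-2*w^2 + 6*w + 8) dw = 125/3.

125/3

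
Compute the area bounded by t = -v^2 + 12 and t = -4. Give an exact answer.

256/3

Both boundary curves give t as a function of v, so integrate with respect to v. Setting them equal: -v^2 + 16 = 0, i.e. -(v - 4)*(v + 4) = 0, so they meet at v = -4, 4.
For v in [-4, 4], t = -v^2 + 12 is on the right; area = ∫[-4,4] (-v^2 + 16) dv = 256/3.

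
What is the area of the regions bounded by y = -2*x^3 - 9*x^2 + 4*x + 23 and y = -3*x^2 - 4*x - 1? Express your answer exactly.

131/2

Set the curves equal: -2*x^3 - 9*x^2 + 4*x + 23 = -3*x^2 - 4*x - 1, so -2*x^3 - 6*x^2 + 8*x + 24 = 0, which factors as -2*(x - 2)*(x + 2)*(x + 3) = 0. The curves meet at x = -3, -2, 2.
On [-3, -2], y = -3*x^2 - 4*x - 1 is on top; that piece has area ∫[-3,-2] (-(-2*x^3 - 6*x^2 + 8*x + 24)) dx = 3/2.
On [-2, 2], y = -2*x^3 - 9*x^2 + 4*x + 23 is on top; that piece has area ∫[-2,2] (-2*x^3 - 6*x^2 + 8*x + 24) dx = 64.
Total enclosed area = 3/2 + 64 = 131/2.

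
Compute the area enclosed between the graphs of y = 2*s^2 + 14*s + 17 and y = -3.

9

Set the curves equal: 2*s^2 + 14*s + 17 = -3, so 2*s^2 + 14*s + 20 = 0, which factors as 2*(s + 2)*(s + 5) = 0. The curves meet at s = -5, -2.
On [-5, -2], y = -3 is on top; that piece has area ∫[-5,-2] (-(2*s^2 + 14*s + 20)) ds = 9.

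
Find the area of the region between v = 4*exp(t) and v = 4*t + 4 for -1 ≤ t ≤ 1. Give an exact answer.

On [-1, 1], (4*exp(t)) - (4*t + 4) = -4*t + 4*exp(t) - 4 is ≥ 0 throughout, so the area is a single integral of |-4*t + 4*exp(t) - 4|.
∫[-1,1] (-4*t + 4*exp(t) - 4) dt = -8 - 4*exp(-1) + 4*exp(1).

-8 - 4*exp(-1) + 4*exp(1)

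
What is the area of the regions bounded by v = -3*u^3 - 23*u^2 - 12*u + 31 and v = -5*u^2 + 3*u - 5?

393/4

Set the curves equal: -3*u^3 - 23*u^2 - 12*u + 31 = -5*u^2 + 3*u - 5, so -3*u^3 - 18*u^2 - 15*u + 36 = 0, which factors as -3*(u - 1)*(u + 3)*(u + 4) = 0. The curves meet at u = -4, -3, 1.
On [-4, -3], v = -5*u^2 + 3*u - 5 is on top; that piece has area ∫[-4,-3] (-(-3*u^3 - 18*u^2 - 15*u + 36)) du = 9/4.
On [-3, 1], v = -3*u^3 - 23*u^2 - 12*u + 31 is on top; that piece has area ∫[-3,1] (-3*u^3 - 18*u^2 - 15*u + 36) du = 96.
Total enclosed area = 9/4 + 96 = 393/4.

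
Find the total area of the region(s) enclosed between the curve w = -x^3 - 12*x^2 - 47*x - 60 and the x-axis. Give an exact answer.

The curve meets the x-axis where -x^3 - 12*x^2 - 47*x - 60 = 0, i.e. -(x + 3)*(x + 4)*(x + 5) = 0, at x = -5, -4, -3.
On [-5, -4] the curve lies below the axis; ∫[-5,-4] (-x^3 - 12*x^2 - 47*x - 60) dx = -1/4, giving area 1/4.
On [-4, -3] the curve lies above the axis; ∫[-4,-3] (-x^3 - 12*x^2 - 47*x - 60) dx = 1/4, giving area 1/4.
Total area = 1/4 + 1/4 = 1/2.

1/2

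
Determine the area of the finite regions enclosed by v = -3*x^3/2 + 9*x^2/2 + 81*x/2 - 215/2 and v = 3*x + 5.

786

Set the curves equal: -3*x^3/2 + 9*x^2/2 + 81*x/2 - 215/2 = 3*x + 5, so -3*x^3/2 + 9*x^2/2 + 75*x/2 - 225/2 = 0, which factors as -3*(x - 5)*(x - 3)*(x + 5)/2 = 0. The curves meet at x = -5, 3, 5.
On [-5, 3], v = 3*x + 5 is on top; that piece has area ∫[-5,3] (-(-3*x^3/2 + 9*x^2/2 + 75*x/2 - 225/2)) dx = 768.
On [3, 5], v = -3*x^3/2 + 9*x^2/2 + 81*x/2 - 215/2 is on top; that piece has area ∫[3,5] (-3*x^3/2 + 9*x^2/2 + 75*x/2 - 225/2) dx = 18.
Total enclosed area = 768 + 18 = 786.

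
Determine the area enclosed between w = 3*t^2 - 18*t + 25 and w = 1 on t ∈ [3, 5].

6

The difference (3*t^2 - 18*t + 25) - (1) = 3*t^2 - 18*t + 24 changes sign at t = 4 inside [3, 5], so split the integral there.
∫[3,4] (3*t^2 - 18*t + 24) dt = -2; the area of that piece is 2.
∫[4,5] (3*t^2 - 18*t + 24) dt = 4.
Total area = 2 + 4 = 6.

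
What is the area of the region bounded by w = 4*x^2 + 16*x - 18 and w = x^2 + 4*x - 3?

Set the curves equal: 4*x^2 + 16*x - 18 = x^2 + 4*x - 3, so 3*x^2 + 12*x - 15 = 0, which factors as 3*(x - 1)*(x + 5) = 0. The curves meet at x = -5, 1.
On [-5, 1], w = x^2 + 4*x - 3 is on top; that piece has area ∫[-5,1] (-(3*x^2 + 12*x - 15)) dx = 108.

108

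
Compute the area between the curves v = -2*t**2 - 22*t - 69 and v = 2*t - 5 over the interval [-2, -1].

On [-2, -1], (-2*t**2 - 22*t - 69) - (2*t - 5) = -2*t**2 - 24*t - 64 is ≤ 0 throughout, so the area is a single integral of |-2*t**2 - 24*t - 64|.
∫[-2,-1] (-2*t**2 - 24*t - 64) dt = -98/3; the area of that piece is 98/3.

98/3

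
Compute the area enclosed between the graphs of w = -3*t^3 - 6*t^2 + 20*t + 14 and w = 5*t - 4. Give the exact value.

253/4

Set the curves equal: -3*t^3 - 6*t^2 + 20*t + 14 = 5*t - 4, so -3*t^3 - 6*t^2 + 15*t + 18 = 0, which factors as -3*(t - 2)*(t + 1)*(t + 3) = 0. The curves meet at t = -3, -1, 2.
On [-3, -1], w = 5*t - 4 is on top; that piece has area ∫[-3,-1] (-(-3*t^3 - 6*t^2 + 15*t + 18)) dt = 16.
On [-1, 2], w = -3*t^3 - 6*t^2 + 20*t + 14 is on top; that piece has area ∫[-1,2] (-3*t^3 - 6*t^2 + 15*t + 18) dt = 189/4.
Total enclosed area = 16 + 189/4 = 253/4.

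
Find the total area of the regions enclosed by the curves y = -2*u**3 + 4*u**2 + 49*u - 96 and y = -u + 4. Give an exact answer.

2459/3

Set the curves equal: -2*u**3 + 4*u**2 + 49*u - 96 = -u + 4, so -2*u**3 + 4*u**2 + 50*u - 100 = 0, which factors as -2*(u - 5)*(u - 2)*(u + 5) = 0. The curves meet at u = -5, 2, 5.
On [-5, 2], y = -u + 4 is on top; that piece has area ∫[-5,2] (-(-2*u**3 + 4*u**2 + 50*u - 100)) du = 4459/6.
On [2, 5], y = -2*u**3 + 4*u**2 + 49*u - 96 is on top; that piece has area ∫[2,5] (-2*u**3 + 4*u**2 + 50*u - 100) du = 153/2.
Total enclosed area = 4459/6 + 153/2 = 2459/3.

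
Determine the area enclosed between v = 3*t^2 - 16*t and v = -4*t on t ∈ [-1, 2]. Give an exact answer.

23

The difference (3*t^2 - 16*t) - (-4*t) = 3*t^2 - 12*t changes sign at t = 0 inside [-1, 2], so split the integral there.
∫[-1,0] (3*t^2 - 12*t) dt = 7.
∫[0,2] (3*t^2 - 12*t) dt = -16; the area of that piece is 16.
Total area = 7 + 16 = 23.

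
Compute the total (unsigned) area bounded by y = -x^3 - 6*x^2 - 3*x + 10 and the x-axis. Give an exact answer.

The curve meets the x-axis where -x^3 - 6*x^2 - 3*x + 10 = 0, i.e. -(x - 1)*(x + 2)*(x + 5) = 0, at x = -5, -2, 1.
On [-5, -2] the curve lies below the axis; ∫[-5,-2] (-x^3 - 6*x^2 - 3*x + 10) dx = -81/4, giving area 81/4.
On [-2, 1] the curve lies above the axis; ∫[-2,1] (-x^3 - 6*x^2 - 3*x + 10) dx = 81/4, giving area 81/4.
Total area = 81/4 + 81/4 = 81/2.

81/2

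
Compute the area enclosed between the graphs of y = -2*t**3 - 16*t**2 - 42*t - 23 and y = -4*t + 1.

Set the curves equal: -2*t**3 - 16*t**2 - 42*t - 23 = -4*t + 1, so -2*t**3 - 16*t**2 - 38*t - 24 = 0, which factors as -2*(t + 1)*(t + 3)*(t + 4) = 0. The curves meet at t = -4, -3, -1.
On [-4, -3], y = -4*t + 1 is on top; that piece has area ∫[-4,-3] (-(-2*t**3 - 16*t**2 - 38*t - 24)) dt = 5/6.
On [-3, -1], y = -2*t**3 - 16*t**2 - 42*t - 23 is on top; that piece has area ∫[-3,-1] (-2*t**3 - 16*t**2 - 38*t - 24) dt = 16/3.
Total enclosed area = 5/6 + 16/3 = 37/6.

37/6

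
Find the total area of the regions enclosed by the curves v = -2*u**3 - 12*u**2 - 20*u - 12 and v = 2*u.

1

Set the curves equal: -2*u**3 - 12*u**2 - 20*u - 12 = 2*u, so -2*u**3 - 12*u**2 - 22*u - 12 = 0, which factors as -2*(u + 1)*(u + 2)*(u + 3) = 0. The curves meet at u = -3, -2, -1.
On [-3, -2], v = 2*u is on top; that piece has area ∫[-3,-2] (-(-2*u**3 - 12*u**2 - 22*u - 12)) du = 1/2.
On [-2, -1], v = -2*u**3 - 12*u**2 - 20*u - 12 is on top; that piece has area ∫[-2,-1] (-2*u**3 - 12*u**2 - 22*u - 12) du = 1/2.
Total enclosed area = 1/2 + 1/2 = 1.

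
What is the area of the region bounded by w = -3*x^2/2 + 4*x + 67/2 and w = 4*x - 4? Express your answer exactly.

250

Set the curves equal: -3*x^2/2 + 4*x + 67/2 = 4*x - 4, so -3*x^2/2 + 75/2 = 0, which factors as -3*(x - 5)*(x + 5)/2 = 0. The curves meet at x = -5, 5.
On [-5, 5], w = -3*x^2/2 + 4*x + 67/2 is on top; that piece has area ∫[-5,5] (-3*x^2/2 + 75/2) dx = 250.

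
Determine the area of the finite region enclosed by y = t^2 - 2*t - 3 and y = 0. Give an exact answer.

Set the curves equal: t^2 - 2*t - 3 = 0, so t^2 - 2*t - 3 = 0, which factors as (t - 3)*(t + 1) = 0. The curves meet at t = -1, 3.
On [-1, 3], y = 0 is on top; that piece has area ∫[-1,3] (-(t^2 - 2*t - 3)) dt = 32/3.

32/3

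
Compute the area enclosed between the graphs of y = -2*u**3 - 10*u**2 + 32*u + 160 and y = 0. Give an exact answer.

5137/6

Set the curves equal: -2*u**3 - 10*u**2 + 32*u + 160 = 0, so -2*u**3 - 10*u**2 + 32*u + 160 = 0, which factors as -2*(u - 4)*(u + 4)*(u + 5) = 0. The curves meet at u = -5, -4, 4.
On [-5, -4], y = 0 is on top; that piece has area ∫[-5,-4] (-(-2*u**3 - 10*u**2 + 32*u + 160)) du = 17/6.
On [-4, 4], y = -2*u**3 - 10*u**2 + 32*u + 160 is on top; that piece has area ∫[-4,4] (-2*u**3 - 10*u**2 + 32*u + 160) du = 2560/3.
Total enclosed area = 17/6 + 2560/3 = 5137/6.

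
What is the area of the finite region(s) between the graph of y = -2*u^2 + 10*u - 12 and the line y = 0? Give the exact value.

The curve meets the u-axis where -2*u^2 + 10*u - 12 = 0, i.e. -2*(u - 3)*(u - 2) = 0, at u = 2, 3.
On [2, 3] the curve lies above the axis; ∫[2,3] (-2*u^2 + 10*u - 12) du = 1/3, giving area 1/3.

1/3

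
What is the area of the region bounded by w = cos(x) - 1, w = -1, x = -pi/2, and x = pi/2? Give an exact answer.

On [-pi/2, pi/2], (cos(x) - 1) - (-1) = cos(x) is ≥ 0 throughout, so the area is a single integral of |cos(x)|.
∫[-pi/2,pi/2] (cos(x)) dx = 2.

2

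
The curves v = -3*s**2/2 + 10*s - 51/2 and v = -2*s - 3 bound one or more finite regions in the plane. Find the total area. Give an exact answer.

2

Set the curves equal: -3*s**2/2 + 10*s - 51/2 = -2*s - 3, so -3*s**2/2 + 12*s - 45/2 = 0, which factors as -3*(s - 5)*(s - 3)/2 = 0. The curves meet at s = 3, 5.
On [3, 5], v = -3*s**2/2 + 10*s - 51/2 is on top; that piece has area ∫[3,5] (-3*s**2/2 + 12*s - 45/2) ds = 2.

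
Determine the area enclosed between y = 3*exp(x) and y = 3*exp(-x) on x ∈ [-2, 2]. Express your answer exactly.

-12 + 6*exp(-2) + 6*exp(2)

The difference (3*exp(x)) - (3*exp(-x)) = 3*exp(x) - 3*exp(-x) changes sign at x = 0 inside [-2, 2], so split the integral there.
∫[-2,0] (3*exp(x) - 3*exp(-x)) dx = -3*exp(2) - 3*exp(-2) + 6; the area of that piece is -6 + 3*exp(-2) + 3*exp(2).
∫[0,2] (3*exp(x) - 3*exp(-x)) dx = -6 + 3*exp(-2) + 3*exp(2).
Total area = (-6 + 3*exp(-2) + 3*exp(2)) + (-6 + 3*exp(-2) + 3*exp(2)) = -12 + 6*exp(-2) + 6*exp(2).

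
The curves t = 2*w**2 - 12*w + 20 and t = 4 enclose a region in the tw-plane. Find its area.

Both boundary curves give t as a function of w, so integrate with respect to w. Setting them equal: 2*w**2 - 12*w + 16 = 0, i.e. 2*(w - 4)*(w - 2) = 0, so they meet at w = 2, 4.
For w in [2, 4], t = 2*w**2 - 12*w + 20 is on the left; area = ∫[2,4] (-(2*w**2 - 12*w + 16)) dw = 8/3.

8/3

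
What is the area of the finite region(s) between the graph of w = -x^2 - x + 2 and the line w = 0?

The curve meets the x-axis where -x^2 - x + 2 = 0, i.e. -(x - 1)*(x + 2) = 0, at x = -2, 1.
On [-2, 1] the curve lies above the axis; ∫[-2,1] (-x^2 - x + 2) dx = 9/2, giving area 9/2.

9/2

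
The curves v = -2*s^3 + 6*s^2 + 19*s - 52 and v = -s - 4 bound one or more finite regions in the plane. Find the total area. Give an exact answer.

Set the curves equal: -2*s^3 + 6*s^2 + 19*s - 52 = -s - 4, so -2*s^3 + 6*s^2 + 20*s - 48 = 0, which factors as -2*(s - 4)*(s - 2)*(s + 3) = 0. The curves meet at s = -3, 2, 4.
On [-3, 2], v = -s - 4 is on top; that piece has area ∫[-3,2] (-(-2*s^3 + 6*s^2 + 20*s - 48)) ds = 375/2.
On [2, 4], v = -2*s^3 + 6*s^2 + 19*s - 52 is on top; that piece has area ∫[2,4] (-2*s^3 + 6*s^2 + 20*s - 48) ds = 16.
Total enclosed area = 375/2 + 16 = 407/2.

407/2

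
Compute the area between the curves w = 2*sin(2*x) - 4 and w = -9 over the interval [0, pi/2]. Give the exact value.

2 + 5*pi/2

On [0, pi/2], (2*sin(2*x) - 4) - (-9) = 2*sin(2*x) + 5 is ≥ 0 throughout, so the area is a single integral of |2*sin(2*x) + 5|.
∫[0,pi/2] (2*sin(2*x) + 5) dx = 2 + 5*pi/2.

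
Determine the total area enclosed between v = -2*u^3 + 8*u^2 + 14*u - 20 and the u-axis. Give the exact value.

937/6

The curve meets the u-axis where -2*u^3 + 8*u^2 + 14*u - 20 = 0, i.e. -2*(u - 5)*(u - 1)*(u + 2) = 0, at u = -2, 1, 5.
On [-2, 1] the curve lies below the axis; ∫[-2,1] (-2*u^3 + 8*u^2 + 14*u - 20) du = -99/2, giving area 99/2.
On [1, 5] the curve lies above the axis; ∫[1,5] (-2*u^3 + 8*u^2 + 14*u - 20) du = 320/3, giving area 320/3.
Total area = 99/2 + 320/3 = 937/6.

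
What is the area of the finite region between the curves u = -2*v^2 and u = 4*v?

Both boundary curves give u as a function of v, so integrate with respect to v. Setting them equal: -2*v^2 - 4*v = 0, i.e. -2*v*(v + 2) = 0, so they meet at v = -2, 0.
For v in [-2, 0], u = -2*v^2 is on the right; area = ∫[-2,0] (-2*v^2 - 4*v) dv = 8/3.

8/3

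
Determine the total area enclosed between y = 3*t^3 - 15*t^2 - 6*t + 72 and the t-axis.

443/2

The curve meets the t-axis where 3*t^3 - 15*t^2 - 6*t + 72 = 0, i.e. 3*(t - 4)*(t - 3)*(t + 2) = 0, at t = -2, 3, 4.
On [-2, 3] the curve lies above the axis; ∫[-2,3] (3*t^3 - 15*t^2 - 6*t + 72) dt = 875/4, giving area 875/4.
On [3, 4] the curve lies below the axis; ∫[3,4] (3*t^3 - 15*t^2 - 6*t + 72) dt = -11/4, giving area 11/4.
Total area = 875/4 + 11/4 = 443/2.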